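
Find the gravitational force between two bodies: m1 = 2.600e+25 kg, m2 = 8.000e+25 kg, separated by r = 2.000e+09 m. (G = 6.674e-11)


F = G*m1*m2/r^2 = 6.674e-11 * 2.600e+25 * 8.000e+25 / (2.000e+09)^2 = 6.674e-11 * 2.080e+51 / 4.000e+18 = 3.470e+22

3.470e+22 N


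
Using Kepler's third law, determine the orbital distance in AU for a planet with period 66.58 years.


a = P^(2/3) = 66.58^(2/3) = 16.4272

16.4272 AU


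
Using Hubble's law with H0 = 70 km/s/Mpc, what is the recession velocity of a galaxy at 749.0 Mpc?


v = H0 * d = 70 * 749.0 = 52430.0

52430.0 km/s


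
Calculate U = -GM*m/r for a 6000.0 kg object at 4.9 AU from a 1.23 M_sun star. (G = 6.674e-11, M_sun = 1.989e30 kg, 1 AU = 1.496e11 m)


M = 1.23 * 1.989e30 kg = 2.44647e+30 kg; r = 4.9 AU * 1.496e11 m/AU = 7.3304e+11 m. U = -GM*m/r = -(6.674e-11 * 2.44647e+30 * 6000.0) / 7.3304e+11 = -1.336e+12

-1.336e+12 J


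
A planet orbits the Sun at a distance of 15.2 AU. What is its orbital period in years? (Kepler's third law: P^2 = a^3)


P = a^(3/2) = 15.2^1.5 = 59.2605

59.2605 years


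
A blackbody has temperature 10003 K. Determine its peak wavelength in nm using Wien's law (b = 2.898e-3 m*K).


lam_max = b / T = 2.898e-3 / 10003 = 2.897e-07 m = 289.7131 nm

289.7131 nm


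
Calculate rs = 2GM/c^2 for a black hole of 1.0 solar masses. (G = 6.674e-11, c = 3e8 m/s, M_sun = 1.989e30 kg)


M = 1.0 * 1.989e30 kg = 1.989e+30 kg. rs = 2GM/c^2 = 2 * 6.674e-11 * 1.989e+30 / (3e8)^2 = 2949.908

2949.908 m


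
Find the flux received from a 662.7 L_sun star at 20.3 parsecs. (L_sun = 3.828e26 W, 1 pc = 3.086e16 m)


F = L / (4*pi*d^2) = 2.537e+29 / (4*pi*(6.265e+17)^2) = 5.144e-08

5.144e-08 W/m^2


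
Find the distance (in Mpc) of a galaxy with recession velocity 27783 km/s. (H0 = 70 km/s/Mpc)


d = v / H0 = 27783 / 70 = 396.9

396.9 Mpc


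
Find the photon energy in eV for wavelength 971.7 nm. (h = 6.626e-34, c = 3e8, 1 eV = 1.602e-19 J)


E = hc/lambda = 6.626e-34 * 3e8 / 9.717e-07 = 2.046e-19 J = 1.277 eV

1.277 eV


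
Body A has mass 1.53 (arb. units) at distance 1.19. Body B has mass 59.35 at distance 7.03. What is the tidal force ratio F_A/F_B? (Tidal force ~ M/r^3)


Ratio = (M1/r1^3) / (M2/r2^3) = (1.53/1.19^3) / (59.35/7.03^3) = 5.3149

5.3149


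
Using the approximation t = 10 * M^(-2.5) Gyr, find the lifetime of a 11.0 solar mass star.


t = 10 * M^(-2.5) = 10 * 11.0^(-2.5) = 0.0249

0.0249 Gyr


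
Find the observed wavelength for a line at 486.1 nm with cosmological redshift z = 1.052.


lam_obs = lam_emit * (1 + z) = 486.1 * (1 + 1.052) = 997.4772

997.4772 nm


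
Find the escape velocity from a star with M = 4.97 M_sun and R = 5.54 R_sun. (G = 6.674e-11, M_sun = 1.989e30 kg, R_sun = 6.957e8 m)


M = 4.97 * 1.989e30 kg = 9.88533e+30 kg; R = 5.54 * 6.957e8 m = 3.854178e+09 m. v_esc = sqrt(2GM/R) = sqrt(2 * 6.674e-11 * 9.88533e+30 / 3.854178e+09) = 585110.3776

585110.3776 m/s


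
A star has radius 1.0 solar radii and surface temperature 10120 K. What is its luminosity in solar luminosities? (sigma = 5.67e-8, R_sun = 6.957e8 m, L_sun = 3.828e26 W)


R = 1.0 * 6.957e8 m = 6.957e+08 m. L = 4*pi*R^2*sigma*T^4 = 4*pi*(6.957e+08)^2 * 5.67e-8 * 10120^4 = 3.617087207e+27 W. L/L_sun = 3.617087207e+27 / 3.828e26 = 9.449

9.449 L_sun


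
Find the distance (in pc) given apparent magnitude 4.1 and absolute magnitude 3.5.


d = 10^((m - M + 5)/5) = 10^((4.1 - 3.5 + 5)/5) = 13.1826

13.1826 pc


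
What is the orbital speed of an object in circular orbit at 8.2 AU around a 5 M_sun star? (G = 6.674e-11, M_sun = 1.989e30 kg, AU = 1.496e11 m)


v = sqrt(GM/r) = sqrt(6.674e-11 * 9.945e+30 / 1.227e+12) = 23260.6996

23260.6996 m/s


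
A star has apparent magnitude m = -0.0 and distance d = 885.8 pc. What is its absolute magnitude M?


M = m - 5*log10(d) + 5 = -0.0 - 5*log10(885.8) + 5 = -9.7367

-9.7367


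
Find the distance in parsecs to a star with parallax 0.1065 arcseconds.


d = 1/p = 1/0.1065 = 9.3897

9.3897 pc


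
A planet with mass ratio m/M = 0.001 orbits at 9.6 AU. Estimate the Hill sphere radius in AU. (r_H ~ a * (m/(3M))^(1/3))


r_H = a * (m/3M)^(1/3) = 9.6 * (0.001/3)^(1/3) = 0.6656

0.6656 AU


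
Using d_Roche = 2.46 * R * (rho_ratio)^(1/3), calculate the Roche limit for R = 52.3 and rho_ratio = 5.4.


d_Roche = 2.46 * 52.3 * 5.4^(1/3) = 225.719

225.719


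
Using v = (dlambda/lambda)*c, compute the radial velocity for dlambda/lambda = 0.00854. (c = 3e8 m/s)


v = (dlambda/lambda) * c = 0.00854 * 3e8 = 2.562e+06

2.562e+06 m/s


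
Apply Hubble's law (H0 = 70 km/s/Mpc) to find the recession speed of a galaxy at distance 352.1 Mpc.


v = H0 * d = 70 * 352.1 = 24647.0

24647.0 km/s


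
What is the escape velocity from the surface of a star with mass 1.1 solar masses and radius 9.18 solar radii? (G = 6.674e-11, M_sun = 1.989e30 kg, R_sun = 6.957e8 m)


M = 1.1 * 1.989e30 kg = 2.1879e+30 kg; R = 9.18 * 6.957e8 m = 6.386526e+09 m. v_esc = sqrt(2GM/R) = sqrt(2 * 6.674e-11 * 2.1879e+30 / 6.386526e+09) = 213840.2684

213840.2684 m/s


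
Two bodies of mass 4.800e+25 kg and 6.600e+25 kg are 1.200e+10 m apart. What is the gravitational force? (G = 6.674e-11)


F = G*m1*m2/r^2 = 6.674e-11 * 4.800e+25 * 6.600e+25 / (1.200e+10)^2 = 6.674e-11 * 3.168e+51 / 1.440e+20 = 1.468e+21

1.468e+21 N


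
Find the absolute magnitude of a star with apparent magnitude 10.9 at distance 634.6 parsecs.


M = m - 5*log10(d) + 5 = 10.9 - 5*log10(634.6) + 5 = 1.8875

1.8875


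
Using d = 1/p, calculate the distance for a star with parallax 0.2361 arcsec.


d = 1/p = 1/0.2361 = 4.2355

4.2355 pc


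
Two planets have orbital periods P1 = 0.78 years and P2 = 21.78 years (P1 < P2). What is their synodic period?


1/P_syn = |1/P1 - 1/P2| = |1/0.78 - 1/21.78| => P_syn = 0.809

0.809 years


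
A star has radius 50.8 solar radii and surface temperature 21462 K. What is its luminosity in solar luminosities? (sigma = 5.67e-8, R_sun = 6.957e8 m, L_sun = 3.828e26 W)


R = 50.8 * 6.957e8 m = 3.534156e+10 m. L = 4*pi*R^2*sigma*T^4 = 4*pi*(3.534156e+10)^2 * 5.67e-8 * 21462^4 = 1.888187492e+32 W. L/L_sun = 1.888187492e+32 / 3.828e26 = 493256.9205

493256.9205 L_sun


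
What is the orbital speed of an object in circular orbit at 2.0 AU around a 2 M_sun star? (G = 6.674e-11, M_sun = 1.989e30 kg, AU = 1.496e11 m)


v = sqrt(GM/r) = sqrt(6.674e-11 * 3.978e+30 / 2.992e+11) = 29788.2298

29788.2298 m/s


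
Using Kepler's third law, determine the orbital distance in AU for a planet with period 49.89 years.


a = P^(2/3) = 49.89^(2/3) = 13.5522

13.5522 AU


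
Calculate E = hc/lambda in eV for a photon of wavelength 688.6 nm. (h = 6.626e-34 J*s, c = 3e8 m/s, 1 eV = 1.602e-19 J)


E = hc/lambda = 6.626e-34 * 3e8 / 6.886e-07 = 2.887e-19 J = 1.802 eV

1.802 eV


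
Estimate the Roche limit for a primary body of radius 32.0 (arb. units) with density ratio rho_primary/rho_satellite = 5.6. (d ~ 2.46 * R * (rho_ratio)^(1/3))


d_Roche = 2.46 * 32.0 * 5.6^(1/3) = 139.7916

139.7916


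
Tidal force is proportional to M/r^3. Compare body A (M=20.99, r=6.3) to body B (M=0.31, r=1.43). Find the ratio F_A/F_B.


Ratio = (M1/r1^3) / (M2/r2^3) = (20.99/6.3^3) / (0.31/1.43^3) = 0.7918

0.7918


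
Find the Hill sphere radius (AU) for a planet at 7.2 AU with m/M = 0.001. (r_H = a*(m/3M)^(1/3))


r_H = a * (m/3M)^(1/3) = 7.2 * (0.001/3)^(1/3) = 0.4992

0.4992 AU


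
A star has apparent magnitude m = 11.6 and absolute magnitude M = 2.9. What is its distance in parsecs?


d = 10^((m - M + 5)/5) = 10^((11.6 - 2.9 + 5)/5) = 549.5409

549.5409 pc


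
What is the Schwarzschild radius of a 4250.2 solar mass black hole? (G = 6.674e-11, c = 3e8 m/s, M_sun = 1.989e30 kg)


M = 4250.2 * 1.989e30 kg = 8.4536478e+33 kg. rs = 2GM/c^2 = 2 * 6.674e-11 * 8.4536478e+33 / (3e8)^2 = 1.254e+07

1.254e+07 m


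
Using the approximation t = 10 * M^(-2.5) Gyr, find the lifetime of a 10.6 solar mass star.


t = 10 * M^(-2.5) = 10 * 10.6^(-2.5) = 0.0273

0.0273 Gyr


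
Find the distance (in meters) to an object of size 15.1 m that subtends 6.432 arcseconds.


D = size / theta_rad, theta_rad = 6.432 * pi/(180*3600) = 3.118e-05, D = 484234.853

484234.853 m


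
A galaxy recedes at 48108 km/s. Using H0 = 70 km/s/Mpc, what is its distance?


d = v / H0 = 48108 / 70 = 687.2571

687.2571 Mpc


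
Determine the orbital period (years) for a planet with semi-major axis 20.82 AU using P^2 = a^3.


P = a^(3/2) = 20.82^1.5 = 94.9994

94.9994 years


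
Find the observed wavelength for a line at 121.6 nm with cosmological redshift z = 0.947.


lam_obs = lam_emit * (1 + z) = 121.6 * (1 + 0.947) = 236.7552

236.7552 nm


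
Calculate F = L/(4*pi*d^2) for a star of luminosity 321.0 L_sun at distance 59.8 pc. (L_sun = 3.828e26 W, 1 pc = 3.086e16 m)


F = L / (4*pi*d^2) = 1.229e+29 / (4*pi*(1.845e+18)^2) = 2.871e-09

2.871e-09 W/m^2


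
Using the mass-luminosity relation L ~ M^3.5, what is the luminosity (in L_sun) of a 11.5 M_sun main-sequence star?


L/L_sun = (M/M_sun)^3.5 = 11.5^3.5 = 5157.5381

5157.5381 L_sun


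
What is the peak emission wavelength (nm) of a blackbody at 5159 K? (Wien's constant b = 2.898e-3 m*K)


lam_max = b / T = 2.898e-3 / 5159 = 5.617e-07 m = 561.7368 nm

561.7368 nm


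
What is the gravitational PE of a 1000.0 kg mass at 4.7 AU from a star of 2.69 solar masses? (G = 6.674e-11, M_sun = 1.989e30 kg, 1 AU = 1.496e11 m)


M = 2.69 * 1.989e30 kg = 5.35041e+30 kg; r = 4.7 AU * 1.496e11 m/AU = 7.0312e+11 m. U = -GM*m/r = -(6.674e-11 * 5.35041e+30 * 1000.0) / 7.0312e+11 = -5.079e+11

-5.079e+11 J


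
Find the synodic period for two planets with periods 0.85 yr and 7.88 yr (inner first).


1/P_syn = |1/P1 - 1/P2| = |1/0.85 - 1/7.88| => P_syn = 0.9528

0.9528 years


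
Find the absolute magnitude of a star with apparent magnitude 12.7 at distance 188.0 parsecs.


M = m - 5*log10(d) + 5 = 12.7 - 5*log10(188.0) + 5 = 6.3292

6.3292


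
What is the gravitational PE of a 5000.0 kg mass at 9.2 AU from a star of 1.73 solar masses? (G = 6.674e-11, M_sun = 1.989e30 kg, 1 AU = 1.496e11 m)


M = 1.73 * 1.989e30 kg = 3.44097e+30 kg; r = 9.2 AU * 1.496e11 m/AU = 1.37632e+12 m. U = -GM*m/r = -(6.674e-11 * 3.44097e+30 * 5000.0) / 1.37632e+12 = -8.343e+11

-8.343e+11 J


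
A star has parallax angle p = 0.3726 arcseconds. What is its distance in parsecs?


d = 1/p = 1/0.3726 = 2.6838

2.6838 pc


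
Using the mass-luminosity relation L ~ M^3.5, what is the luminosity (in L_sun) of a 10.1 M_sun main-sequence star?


L/L_sun = (M/M_sun)^3.5 = 10.1^3.5 = 3274.3478

3274.3478 L_sun


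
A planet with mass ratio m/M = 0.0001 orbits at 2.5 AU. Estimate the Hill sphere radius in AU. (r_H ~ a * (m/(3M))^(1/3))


r_H = a * (m/3M)^(1/3) = 2.5 * (0.0001/3)^(1/3) = 0.0805

0.0805 AU


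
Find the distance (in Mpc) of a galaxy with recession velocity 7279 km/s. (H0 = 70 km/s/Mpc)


d = v / H0 = 7279 / 70 = 103.9857

103.9857 Mpc


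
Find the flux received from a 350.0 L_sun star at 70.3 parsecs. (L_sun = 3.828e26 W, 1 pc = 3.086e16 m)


F = L / (4*pi*d^2) = 1.340e+29 / (4*pi*(2.169e+18)^2) = 2.265e-09

2.265e-09 W/m^2


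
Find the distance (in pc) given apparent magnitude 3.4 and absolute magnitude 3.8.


d = 10^((m - M + 5)/5) = 10^((3.4 - 3.8 + 5)/5) = 8.3176

8.3176 pc


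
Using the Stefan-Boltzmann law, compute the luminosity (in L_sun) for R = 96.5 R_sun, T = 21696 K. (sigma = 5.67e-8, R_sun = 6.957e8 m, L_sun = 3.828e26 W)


R = 96.5 * 6.957e8 m = 6.713505e+10 m. L = 4*pi*R^2*sigma*T^4 = 4*pi*(6.713505e+10)^2 * 5.67e-8 * 21696^4 = 7.115579006e+32 W. L/L_sun = 7.115579006e+32 / 3.828e26 = 1.859e+06

1.859e+06 L_sun


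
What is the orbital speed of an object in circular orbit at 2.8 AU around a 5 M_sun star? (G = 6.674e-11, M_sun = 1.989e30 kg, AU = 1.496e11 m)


v = sqrt(GM/r) = sqrt(6.674e-11 * 9.945e+30 / 4.189e+11) = 39806.1965

39806.1965 m/s


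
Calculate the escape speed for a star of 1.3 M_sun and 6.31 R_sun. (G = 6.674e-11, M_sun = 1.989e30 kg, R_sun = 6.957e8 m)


M = 1.3 * 1.989e30 kg = 2.5857e+30 kg; R = 6.31 * 6.957e8 m = 4.389867e+09 m. v_esc = sqrt(2GM/R) = sqrt(2 * 6.674e-11 * 2.5857e+30 / 4.389867e+09) = 280395.7879

280395.7879 m/s


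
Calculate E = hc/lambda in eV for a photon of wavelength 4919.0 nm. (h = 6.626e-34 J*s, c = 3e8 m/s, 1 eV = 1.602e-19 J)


E = hc/lambda = 6.626e-34 * 3e8 / 4.919e-06 = 4.041e-20 J = 0.2523 eV

0.2523 eV


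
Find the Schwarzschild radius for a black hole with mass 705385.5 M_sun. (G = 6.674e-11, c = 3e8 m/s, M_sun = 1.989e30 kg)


M = 705385.5 * 1.989e30 kg = 1.403011759e+36 kg. rs = 2GM/c^2 = 2 * 6.674e-11 * 1.403011759e+36 / (3e8)^2 = 2.081e+09

2.081e+09 m


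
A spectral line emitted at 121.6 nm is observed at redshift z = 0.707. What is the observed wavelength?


lam_obs = lam_emit * (1 + z) = 121.6 * (1 + 0.707) = 207.5712

207.5712 nm


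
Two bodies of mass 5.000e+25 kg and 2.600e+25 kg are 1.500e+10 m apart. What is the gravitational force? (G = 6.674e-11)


F = G*m1*m2/r^2 = 6.674e-11 * 5.000e+25 * 2.600e+25 / (1.500e+10)^2 = 6.674e-11 * 1.300e+51 / 2.250e+20 = 3.856e+20

3.856e+20 N


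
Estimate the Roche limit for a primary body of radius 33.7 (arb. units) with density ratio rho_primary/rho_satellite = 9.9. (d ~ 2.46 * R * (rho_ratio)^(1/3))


d_Roche = 2.46 * 33.7 * 9.9^(1/3) = 178.0096

178.0096


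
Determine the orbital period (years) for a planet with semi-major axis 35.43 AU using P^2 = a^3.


P = a^(3/2) = 35.43^1.5 = 210.8904

210.8904 years


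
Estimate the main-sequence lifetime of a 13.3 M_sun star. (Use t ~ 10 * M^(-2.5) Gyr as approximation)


t = 10 * M^(-2.5) = 10 * 13.3^(-2.5) = 0.0155

0.0155 Gyr


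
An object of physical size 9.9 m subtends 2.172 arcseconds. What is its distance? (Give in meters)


D = size / theta_rad, theta_rad = 2.172 * pi/(180*3600) = 1.053e-05, D = 940157.266

940157.266 m


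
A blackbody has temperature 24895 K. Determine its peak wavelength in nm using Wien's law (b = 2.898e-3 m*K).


lam_max = b / T = 2.898e-3 / 24895 = 1.164e-07 m = 116.4089 nm

116.4089 nm


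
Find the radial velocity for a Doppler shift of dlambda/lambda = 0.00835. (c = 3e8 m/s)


v = (dlambda/lambda) * c = 0.00835 * 3e8 = 2.505e+06

2.505e+06 m/s


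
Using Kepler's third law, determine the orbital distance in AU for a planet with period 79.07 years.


a = P^(2/3) = 79.07^(2/3) = 18.4222

18.4222 AU


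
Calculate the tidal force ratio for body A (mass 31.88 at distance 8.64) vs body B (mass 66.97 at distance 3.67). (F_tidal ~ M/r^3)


Ratio = (M1/r1^3) / (M2/r2^3) = (31.88/8.64^3) / (66.97/3.67^3) = 0.0365

0.0365


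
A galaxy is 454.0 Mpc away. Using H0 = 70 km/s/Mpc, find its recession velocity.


v = H0 * d = 70 * 454.0 = 31780.0

31780.0 km/s


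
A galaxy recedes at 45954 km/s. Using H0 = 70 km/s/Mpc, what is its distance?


d = v / H0 = 45954 / 70 = 656.4857

656.4857 Mpc


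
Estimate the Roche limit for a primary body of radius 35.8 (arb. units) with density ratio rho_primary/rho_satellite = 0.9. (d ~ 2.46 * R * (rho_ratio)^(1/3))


d_Roche = 2.46 * 35.8 * 0.9^(1/3) = 85.0287

85.0287


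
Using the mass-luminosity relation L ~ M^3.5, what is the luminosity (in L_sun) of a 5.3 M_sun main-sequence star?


L/L_sun = (M/M_sun)^3.5 = 5.3^3.5 = 342.7406

342.7406 L_sun


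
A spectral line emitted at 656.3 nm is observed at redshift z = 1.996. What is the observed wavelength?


lam_obs = lam_emit * (1 + z) = 656.3 * (1 + 1.996) = 1966.2748

1966.2748 nm


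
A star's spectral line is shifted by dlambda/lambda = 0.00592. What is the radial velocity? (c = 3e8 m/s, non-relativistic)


v = (dlambda/lambda) * c = 0.00592 * 3e8 = 1.776e+06

1.776e+06 m/s


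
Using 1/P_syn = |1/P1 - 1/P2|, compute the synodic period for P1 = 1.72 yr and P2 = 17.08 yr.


1/P_syn = |1/P1 - 1/P2| = |1/1.72 - 1/17.08| => P_syn = 1.9126

1.9126 years


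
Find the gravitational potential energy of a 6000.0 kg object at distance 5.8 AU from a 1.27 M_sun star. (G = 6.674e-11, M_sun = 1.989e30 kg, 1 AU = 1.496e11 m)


M = 1.27 * 1.989e30 kg = 2.52603e+30 kg; r = 5.8 AU * 1.496e11 m/AU = 8.6768e+11 m. U = -GM*m/r = -(6.674e-11 * 2.52603e+30 * 6000.0) / 8.6768e+11 = -1.166e+12

-1.166e+12 J


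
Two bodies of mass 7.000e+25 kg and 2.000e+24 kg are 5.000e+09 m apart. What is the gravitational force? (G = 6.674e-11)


F = G*m1*m2/r^2 = 6.674e-11 * 7.000e+25 * 2.000e+24 / (5.000e+09)^2 = 6.674e-11 * 1.400e+50 / 2.500e+19 = 3.737e+20

3.737e+20 N


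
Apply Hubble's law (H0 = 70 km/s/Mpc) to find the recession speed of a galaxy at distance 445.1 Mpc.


v = H0 * d = 70 * 445.1 = 31157.0

31157.0 km/s


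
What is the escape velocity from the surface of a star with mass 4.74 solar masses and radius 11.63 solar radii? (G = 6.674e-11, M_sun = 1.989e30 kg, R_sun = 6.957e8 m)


M = 4.74 * 1.989e30 kg = 9.42786e+30 kg; R = 11.63 * 6.957e8 m = 8.090991e+09 m. v_esc = sqrt(2GM/R) = sqrt(2 * 6.674e-11 * 9.42786e+30 / 8.090991e+09) = 394379.019

394379.019 m/s


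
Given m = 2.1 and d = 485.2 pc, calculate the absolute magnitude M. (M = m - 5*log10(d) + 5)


M = m - 5*log10(d) + 5 = 2.1 - 5*log10(485.2) + 5 = -6.3296

-6.3296


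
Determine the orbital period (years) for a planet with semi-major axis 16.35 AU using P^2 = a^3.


P = a^(3/2) = 16.35^1.5 = 66.1114

66.1114 years


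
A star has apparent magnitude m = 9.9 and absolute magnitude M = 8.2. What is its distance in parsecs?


d = 10^((m - M + 5)/5) = 10^((9.9 - 8.2 + 5)/5) = 21.8776

21.8776 pc


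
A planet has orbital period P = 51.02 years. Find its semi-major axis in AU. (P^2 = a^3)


a = P^(2/3) = 51.02^(2/3) = 13.756

13.756 AU


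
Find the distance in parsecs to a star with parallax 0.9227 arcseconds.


d = 1/p = 1/0.9227 = 1.0838

1.0838 pc


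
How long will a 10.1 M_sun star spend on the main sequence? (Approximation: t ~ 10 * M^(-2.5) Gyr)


t = 10 * M^(-2.5) = 10 * 10.1^(-2.5) = 0.0308

0.0308 Gyr


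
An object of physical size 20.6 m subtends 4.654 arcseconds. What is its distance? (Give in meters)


D = size / theta_rad, theta_rad = 4.654 * pi/(180*3600) = 2.256e-05, D = 912989.903

912989.903 m


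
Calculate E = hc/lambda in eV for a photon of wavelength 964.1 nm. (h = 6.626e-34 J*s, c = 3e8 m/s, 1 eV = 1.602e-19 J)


E = hc/lambda = 6.626e-34 * 3e8 / 9.641e-07 = 2.062e-19 J = 1.287 eV

1.287 eV


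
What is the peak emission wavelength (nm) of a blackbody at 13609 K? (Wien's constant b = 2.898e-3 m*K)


lam_max = b / T = 2.898e-3 / 13609 = 2.129e-07 m = 212.9473 nm

212.9473 nm


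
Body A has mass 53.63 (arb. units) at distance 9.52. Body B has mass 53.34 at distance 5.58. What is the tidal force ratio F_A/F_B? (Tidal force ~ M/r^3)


Ratio = (M1/r1^3) / (M2/r2^3) = (53.63/9.52^3) / (53.34/5.58^3) = 0.2025

0.2025


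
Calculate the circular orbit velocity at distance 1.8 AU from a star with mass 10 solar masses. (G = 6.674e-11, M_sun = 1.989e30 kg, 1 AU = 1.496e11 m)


v = sqrt(GM/r) = sqrt(6.674e-11 * 1.989e+31 / 2.693e+11) = 70211.531

70211.531 m/s


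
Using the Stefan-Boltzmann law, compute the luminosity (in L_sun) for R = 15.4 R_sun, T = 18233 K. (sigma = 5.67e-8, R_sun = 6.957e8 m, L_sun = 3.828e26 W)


R = 15.4 * 6.957e8 m = 1.071378e+10 m. L = 4*pi*R^2*sigma*T^4 = 4*pi*(1.071378e+10)^2 * 5.67e-8 * 18233^4 = 9.038802544e+30 W. L/L_sun = 9.038802544e+30 / 3.828e26 = 23612.3368

23612.3368 L_sun


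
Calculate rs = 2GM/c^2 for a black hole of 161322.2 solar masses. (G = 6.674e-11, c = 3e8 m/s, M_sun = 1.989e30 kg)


M = 161322.2 * 1.989e30 kg = 3.208698558e+35 kg. rs = 2GM/c^2 = 2 * 6.674e-11 * 3.208698558e+35 / (3e8)^2 = 4.759e+08

4.759e+08 m


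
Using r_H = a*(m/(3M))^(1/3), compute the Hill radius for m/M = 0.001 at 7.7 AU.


r_H = a * (m/3M)^(1/3) = 7.7 * (0.001/3)^(1/3) = 0.5339

0.5339 AU


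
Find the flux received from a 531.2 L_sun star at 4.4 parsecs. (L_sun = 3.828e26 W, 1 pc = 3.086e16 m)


F = L / (4*pi*d^2) = 2.033e+29 / (4*pi*(1.358e+17)^2) = 8.777e-07

8.777e-07 W/m^2


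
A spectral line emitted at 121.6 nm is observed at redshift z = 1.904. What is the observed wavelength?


lam_obs = lam_emit * (1 + z) = 121.6 * (1 + 1.904) = 353.1264

353.1264 nm


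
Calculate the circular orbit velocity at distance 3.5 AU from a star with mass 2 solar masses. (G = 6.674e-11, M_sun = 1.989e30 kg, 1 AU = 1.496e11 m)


v = sqrt(GM/r) = sqrt(6.674e-11 * 3.978e+30 / 5.236e+11) = 22517.7852

22517.7852 m/s


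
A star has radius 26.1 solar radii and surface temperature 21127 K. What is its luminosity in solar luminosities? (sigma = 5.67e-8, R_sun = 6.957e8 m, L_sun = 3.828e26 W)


R = 26.1 * 6.957e8 m = 1.815777e+10 m. L = 4*pi*R^2*sigma*T^4 = 4*pi*(1.815777e+10)^2 * 5.67e-8 * 21127^4 = 4.680252388e+31 W. L/L_sun = 4.680252388e+31 / 3.828e26 = 122263.6465

122263.6465 L_sun


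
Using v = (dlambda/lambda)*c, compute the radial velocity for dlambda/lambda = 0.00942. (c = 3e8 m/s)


v = (dlambda/lambda) * c = 0.00942 * 3e8 = 2.826e+06

2.826e+06 m/s


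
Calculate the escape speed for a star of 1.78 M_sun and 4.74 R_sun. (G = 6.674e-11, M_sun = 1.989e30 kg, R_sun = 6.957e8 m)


M = 1.78 * 1.989e30 kg = 3.54042e+30 kg; R = 4.74 * 6.957e8 m = 3.297618e+09 m. v_esc = sqrt(2GM/R) = sqrt(2 * 6.674e-11 * 3.54042e+30 / 3.297618e+09) = 378560.5197

378560.5197 m/s


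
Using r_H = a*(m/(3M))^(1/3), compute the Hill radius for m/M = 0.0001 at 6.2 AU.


r_H = a * (m/3M)^(1/3) = 6.2 * (0.0001/3)^(1/3) = 0.1995

0.1995 AU


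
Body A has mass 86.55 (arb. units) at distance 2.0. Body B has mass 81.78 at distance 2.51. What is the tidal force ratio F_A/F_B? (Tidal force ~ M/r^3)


Ratio = (M1/r1^3) / (M2/r2^3) = (86.55/2.0^3) / (81.78/2.51^3) = 2.0919

2.0919


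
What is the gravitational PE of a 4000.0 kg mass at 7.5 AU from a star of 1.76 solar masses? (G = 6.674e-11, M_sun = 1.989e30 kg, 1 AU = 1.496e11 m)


M = 1.76 * 1.989e30 kg = 3.50064e+30 kg; r = 7.5 AU * 1.496e11 m/AU = 1.122e+12 m. U = -GM*m/r = -(6.674e-11 * 3.50064e+30 * 4000.0) / 1.122e+12 = -8.329e+11

-8.329e+11 J


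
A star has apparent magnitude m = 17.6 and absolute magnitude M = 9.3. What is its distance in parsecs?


d = 10^((m - M + 5)/5) = 10^((17.6 - 9.3 + 5)/5) = 457.0882

457.0882 pc


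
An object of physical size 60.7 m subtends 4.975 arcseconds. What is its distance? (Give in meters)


D = size / theta_rad, theta_rad = 4.975 * pi/(180*3600) = 2.412e-05, D = 2.517e+06

2.517e+06 m


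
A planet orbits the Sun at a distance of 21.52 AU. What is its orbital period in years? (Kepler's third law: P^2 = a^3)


P = a^(3/2) = 21.52^1.5 = 99.8305

99.8305 years


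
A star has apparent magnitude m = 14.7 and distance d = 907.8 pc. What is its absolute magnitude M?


M = m - 5*log10(d) + 5 = 14.7 - 5*log10(907.8) + 5 = 4.91

4.91


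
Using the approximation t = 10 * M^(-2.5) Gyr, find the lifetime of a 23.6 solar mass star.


t = 10 * M^(-2.5) = 10 * 23.6^(-2.5) = 0.0037

0.0037 Gyr


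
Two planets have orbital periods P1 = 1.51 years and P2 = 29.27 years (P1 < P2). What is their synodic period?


1/P_syn = |1/P1 - 1/P2| = |1/1.51 - 1/29.27| => P_syn = 1.5921

1.5921 years


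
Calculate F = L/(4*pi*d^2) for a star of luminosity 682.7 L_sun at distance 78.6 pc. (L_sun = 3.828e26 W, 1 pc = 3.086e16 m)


F = L / (4*pi*d^2) = 2.613e+29 / (4*pi*(2.426e+18)^2) = 3.535e-09

3.535e-09 W/m^2


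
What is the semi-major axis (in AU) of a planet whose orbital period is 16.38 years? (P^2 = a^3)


a = P^(2/3) = 16.38^(2/3) = 6.4497

6.4497 AU


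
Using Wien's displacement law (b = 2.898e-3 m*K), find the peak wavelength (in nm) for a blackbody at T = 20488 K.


lam_max = b / T = 2.898e-3 / 20488 = 1.414e-07 m = 141.4487 nm

141.4487 nm


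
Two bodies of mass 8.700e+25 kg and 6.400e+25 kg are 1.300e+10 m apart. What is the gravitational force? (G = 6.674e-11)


F = G*m1*m2/r^2 = 6.674e-11 * 8.700e+25 * 6.400e+25 / (1.300e+10)^2 = 6.674e-11 * 5.568e+51 / 1.690e+20 = 2.199e+21

2.199e+21 N


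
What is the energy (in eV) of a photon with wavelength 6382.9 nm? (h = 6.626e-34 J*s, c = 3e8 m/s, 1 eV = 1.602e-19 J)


E = hc/lambda = 6.626e-34 * 3e8 / 6.383e-06 = 3.114e-20 J = 0.1944 eV

0.1944 eV


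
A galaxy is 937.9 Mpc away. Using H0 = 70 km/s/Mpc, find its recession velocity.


v = H0 * d = 70 * 937.9 = 65653.0

65653.0 km/s


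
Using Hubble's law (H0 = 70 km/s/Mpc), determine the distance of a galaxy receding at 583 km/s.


d = v / H0 = 583 / 70 = 8.3286

8.3286 Mpc


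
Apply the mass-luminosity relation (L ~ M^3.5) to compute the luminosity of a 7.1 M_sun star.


L/L_sun = (M/M_sun)^3.5 = 7.1^3.5 = 953.6834

953.6834 L_sun


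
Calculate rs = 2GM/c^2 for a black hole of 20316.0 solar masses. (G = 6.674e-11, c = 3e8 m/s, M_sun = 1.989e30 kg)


M = 20316.0 * 1.989e30 kg = 4.0408524e+34 kg. rs = 2GM/c^2 = 2 * 6.674e-11 * 4.0408524e+34 / (3e8)^2 = 5.993e+07

5.993e+07 m


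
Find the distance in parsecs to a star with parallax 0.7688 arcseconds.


d = 1/p = 1/0.7688 = 1.3007

1.3007 pc


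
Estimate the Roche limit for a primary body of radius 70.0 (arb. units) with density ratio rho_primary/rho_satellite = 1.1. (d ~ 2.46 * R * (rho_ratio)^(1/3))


d_Roche = 2.46 * 70.0 * 1.1^(1/3) = 177.7586

177.7586


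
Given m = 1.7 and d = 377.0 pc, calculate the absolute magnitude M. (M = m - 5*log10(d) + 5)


M = m - 5*log10(d) + 5 = 1.7 - 5*log10(377.0) + 5 = -6.1817

-6.1817


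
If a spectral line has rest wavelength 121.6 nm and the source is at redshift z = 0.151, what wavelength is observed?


lam_obs = lam_emit * (1 + z) = 121.6 * (1 + 0.151) = 139.9616

139.9616 nm


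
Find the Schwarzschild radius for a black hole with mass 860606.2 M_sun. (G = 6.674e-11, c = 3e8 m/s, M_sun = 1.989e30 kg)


M = 860606.2 * 1.989e30 kg = 1.711745732e+36 kg. rs = 2GM/c^2 = 2 * 6.674e-11 * 1.711745732e+36 / (3e8)^2 = 2.539e+09

2.539e+09 m


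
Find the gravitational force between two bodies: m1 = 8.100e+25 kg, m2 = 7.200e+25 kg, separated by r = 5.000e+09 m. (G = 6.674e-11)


F = G*m1*m2/r^2 = 6.674e-11 * 8.100e+25 * 7.200e+25 / (5.000e+09)^2 = 6.674e-11 * 5.832e+51 / 2.500e+19 = 1.557e+22

1.557e+22 N


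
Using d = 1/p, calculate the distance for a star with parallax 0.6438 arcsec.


d = 1/p = 1/0.6438 = 1.5533

1.5533 pc


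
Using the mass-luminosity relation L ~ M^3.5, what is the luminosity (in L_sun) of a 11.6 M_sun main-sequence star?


L/L_sun = (M/M_sun)^3.5 = 11.6^3.5 = 5316.2202

5316.2202 L_sun


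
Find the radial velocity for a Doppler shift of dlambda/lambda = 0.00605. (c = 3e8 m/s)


v = (dlambda/lambda) * c = 0.00605 * 3e8 = 1.815e+06

1.815e+06 m/s


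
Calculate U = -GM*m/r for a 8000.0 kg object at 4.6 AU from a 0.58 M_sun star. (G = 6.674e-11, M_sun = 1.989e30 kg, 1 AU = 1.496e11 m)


M = 0.58 * 1.989e30 kg = 1.15362e+30 kg; r = 4.6 AU * 1.496e11 m/AU = 6.8816e+11 m. U = -GM*m/r = -(6.674e-11 * 1.15362e+30 * 8000.0) / 6.8816e+11 = -8.951e+11

-8.951e+11 J


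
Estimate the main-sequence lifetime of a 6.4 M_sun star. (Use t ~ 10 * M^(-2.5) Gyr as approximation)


t = 10 * M^(-2.5) = 10 * 6.4^(-2.5) = 0.0965

0.0965 Gyr


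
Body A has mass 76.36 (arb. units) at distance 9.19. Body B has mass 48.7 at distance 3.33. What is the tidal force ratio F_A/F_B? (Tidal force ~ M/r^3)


Ratio = (M1/r1^3) / (M2/r2^3) = (76.36/9.19^3) / (48.7/3.33^3) = 0.0746

0.0746


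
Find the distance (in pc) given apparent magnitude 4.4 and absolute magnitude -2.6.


d = 10^((m - M + 5)/5) = 10^((4.4 - -2.6 + 5)/5) = 251.1886

251.1886 pc


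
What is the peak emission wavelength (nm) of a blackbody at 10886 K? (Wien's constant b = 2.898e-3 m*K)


lam_max = b / T = 2.898e-3 / 10886 = 2.662e-07 m = 266.2135 nm

266.2135 nm


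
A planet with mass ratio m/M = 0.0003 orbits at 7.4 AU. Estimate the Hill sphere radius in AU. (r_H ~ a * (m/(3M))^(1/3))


r_H = a * (m/3M)^(1/3) = 7.4 * (0.0003/3)^(1/3) = 0.3435

0.3435 AU


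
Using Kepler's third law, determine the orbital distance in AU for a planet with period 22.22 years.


a = P^(2/3) = 22.22^(2/3) = 7.9037

7.9037 AU


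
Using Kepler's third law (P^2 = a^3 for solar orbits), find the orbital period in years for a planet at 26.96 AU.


P = a^(3/2) = 26.96^1.5 = 139.9845

139.9845 years


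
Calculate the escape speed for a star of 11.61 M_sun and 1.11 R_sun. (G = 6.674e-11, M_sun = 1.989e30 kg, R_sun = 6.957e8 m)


M = 11.61 * 1.989e30 kg = 2.309229e+31 kg; R = 1.11 * 6.957e8 m = 7.72227e+08 m. v_esc = sqrt(2GM/R) = sqrt(2 * 6.674e-11 * 2.309229e+31 / 7.72227e+08) = 1.998e+06

1.998e+06 m/s


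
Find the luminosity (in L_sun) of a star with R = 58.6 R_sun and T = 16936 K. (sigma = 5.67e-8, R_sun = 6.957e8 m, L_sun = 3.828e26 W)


R = 58.6 * 6.957e8 m = 4.076802e+10 m. L = 4*pi*R^2*sigma*T^4 = 4*pi*(4.076802e+10)^2 * 5.67e-8 * 16936^4 = 9.74261502e+31 W. L/L_sun = 9.74261502e+31 / 3.828e26 = 254509.2743

254509.2743 L_sun


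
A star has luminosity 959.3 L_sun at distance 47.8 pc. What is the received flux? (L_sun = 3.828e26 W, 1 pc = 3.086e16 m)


F = L / (4*pi*d^2) = 3.672e+29 / (4*pi*(1.475e+18)^2) = 1.343e-08

1.343e-08 W/m^2


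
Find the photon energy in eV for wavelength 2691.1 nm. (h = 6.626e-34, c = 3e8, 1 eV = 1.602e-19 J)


E = hc/lambda = 6.626e-34 * 3e8 / 2.691e-06 = 7.387e-20 J = 0.4611 eV

0.4611 eV


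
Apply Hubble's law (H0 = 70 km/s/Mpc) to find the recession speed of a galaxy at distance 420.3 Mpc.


v = H0 * d = 70 * 420.3 = 29421.0

29421.0 km/s


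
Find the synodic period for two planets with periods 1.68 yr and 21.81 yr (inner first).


1/P_syn = |1/P1 - 1/P2| = |1/1.68 - 1/21.81| => P_syn = 1.8202

1.8202 years


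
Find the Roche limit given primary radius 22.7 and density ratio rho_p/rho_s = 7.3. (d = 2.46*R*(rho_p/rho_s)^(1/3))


d_Roche = 2.46 * 22.7 * 7.3^(1/3) = 108.3266

108.3266


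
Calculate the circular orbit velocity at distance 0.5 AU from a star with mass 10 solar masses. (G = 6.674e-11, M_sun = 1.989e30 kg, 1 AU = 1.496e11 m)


v = sqrt(GM/r) = sqrt(6.674e-11 * 1.989e+31 / 7.480e+10) = 133217.0137

133217.0137 m/s


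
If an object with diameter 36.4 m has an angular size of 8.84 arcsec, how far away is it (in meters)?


D = size / theta_rad, theta_rad = 8.84 * pi/(180*3600) = 4.286e-05, D = 849325.6728

849325.6728 m


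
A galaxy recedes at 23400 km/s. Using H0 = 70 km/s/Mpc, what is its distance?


d = v / H0 = 23400 / 70 = 334.2857

334.2857 Mpc


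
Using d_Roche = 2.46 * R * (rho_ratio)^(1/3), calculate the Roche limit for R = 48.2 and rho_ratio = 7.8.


d_Roche = 2.46 * 48.2 * 7.8^(1/3) = 235.1511

235.1511


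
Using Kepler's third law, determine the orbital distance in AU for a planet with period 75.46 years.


a = P^(2/3) = 75.46^(2/3) = 17.8571

17.8571 AU


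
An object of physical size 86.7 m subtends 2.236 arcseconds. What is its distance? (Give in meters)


D = size / theta_rad, theta_rad = 2.236 * pi/(180*3600) = 1.084e-05, D = 7.998e+06

7.998e+06 m


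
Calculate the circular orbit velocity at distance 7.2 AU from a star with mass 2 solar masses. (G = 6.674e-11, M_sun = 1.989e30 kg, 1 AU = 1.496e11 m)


v = sqrt(GM/r) = sqrt(6.674e-11 * 3.978e+30 / 1.077e+12) = 15699.7756

15699.7756 m/s


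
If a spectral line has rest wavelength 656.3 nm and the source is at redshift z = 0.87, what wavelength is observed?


lam_obs = lam_emit * (1 + z) = 656.3 * (1 + 0.87) = 1227.281

1227.281 nm


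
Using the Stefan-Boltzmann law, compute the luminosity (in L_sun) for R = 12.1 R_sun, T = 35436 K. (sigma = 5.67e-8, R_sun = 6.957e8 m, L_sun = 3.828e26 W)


R = 12.1 * 6.957e8 m = 8.41797e+09 m. L = 4*pi*R^2*sigma*T^4 = 4*pi*(8.41797e+09)^2 * 5.67e-8 * 35436^4 = 7.961344965e+31 W. L/L_sun = 7.961344965e+31 / 3.828e26 = 207976.6187

207976.6187 L_sun


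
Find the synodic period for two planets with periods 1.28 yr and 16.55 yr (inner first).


1/P_syn = |1/P1 - 1/P2| = |1/1.28 - 1/16.55| => P_syn = 1.3873

1.3873 years


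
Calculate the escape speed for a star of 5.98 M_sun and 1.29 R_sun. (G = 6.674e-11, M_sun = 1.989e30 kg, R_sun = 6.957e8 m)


M = 5.98 * 1.989e30 kg = 1.189422e+31 kg; R = 1.29 * 6.957e8 m = 8.97453e+08 m. v_esc = sqrt(2GM/R) = sqrt(2 * 6.674e-11 * 1.189422e+31 / 8.97453e+08) = 1.330e+06

1.330e+06 m/s


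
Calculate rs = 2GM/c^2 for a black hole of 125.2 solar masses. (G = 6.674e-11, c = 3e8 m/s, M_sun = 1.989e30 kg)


M = 125.2 * 1.989e30 kg = 2.490228e+32 kg. rs = 2GM/c^2 = 2 * 6.674e-11 * 2.490228e+32 / (3e8)^2 = 369328.4816

369328.4816 m


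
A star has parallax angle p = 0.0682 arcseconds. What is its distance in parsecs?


d = 1/p = 1/0.0682 = 14.6628

14.6628 pc


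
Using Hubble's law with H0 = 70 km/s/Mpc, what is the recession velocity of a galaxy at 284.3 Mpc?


v = H0 * d = 70 * 284.3 = 19901.0

19901.0 km/s


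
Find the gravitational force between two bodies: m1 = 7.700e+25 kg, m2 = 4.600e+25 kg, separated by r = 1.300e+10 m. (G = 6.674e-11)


F = G*m1*m2/r^2 = 6.674e-11 * 7.700e+25 * 4.600e+25 / (1.300e+10)^2 = 6.674e-11 * 3.542e+51 / 1.690e+20 = 1.399e+21

1.399e+21 N


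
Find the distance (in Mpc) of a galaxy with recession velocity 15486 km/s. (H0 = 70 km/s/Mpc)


d = v / H0 = 15486 / 70 = 221.2286

221.2286 Mpc


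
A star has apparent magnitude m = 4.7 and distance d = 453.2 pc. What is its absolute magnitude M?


M = m - 5*log10(d) + 5 = 4.7 - 5*log10(453.2) + 5 = -3.5814

-3.5814


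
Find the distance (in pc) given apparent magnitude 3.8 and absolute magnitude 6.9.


d = 10^((m - M + 5)/5) = 10^((3.8 - 6.9 + 5)/5) = 2.3988

2.3988 pc


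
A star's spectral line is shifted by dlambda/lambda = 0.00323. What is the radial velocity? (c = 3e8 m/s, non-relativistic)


v = (dlambda/lambda) * c = 0.00323 * 3e8 = 969000.0

969000.0 m/s


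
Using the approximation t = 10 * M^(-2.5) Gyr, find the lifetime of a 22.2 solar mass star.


t = 10 * M^(-2.5) = 10 * 22.2^(-2.5) = 0.0043

0.0043 Gyr


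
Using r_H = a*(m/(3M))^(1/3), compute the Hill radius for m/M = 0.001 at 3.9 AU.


r_H = a * (m/3M)^(1/3) = 3.9 * (0.001/3)^(1/3) = 0.2704

0.2704 AU


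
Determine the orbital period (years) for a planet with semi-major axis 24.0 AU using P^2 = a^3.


P = a^(3/2) = 24.0^1.5 = 117.5755

117.5755 years


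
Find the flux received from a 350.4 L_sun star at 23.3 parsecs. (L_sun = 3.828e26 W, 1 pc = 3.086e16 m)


F = L / (4*pi*d^2) = 1.341e+29 / (4*pi*(7.190e+17)^2) = 2.065e-08

2.065e-08 W/m^2


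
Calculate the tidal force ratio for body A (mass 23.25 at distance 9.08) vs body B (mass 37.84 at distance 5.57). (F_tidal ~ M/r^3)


Ratio = (M1/r1^3) / (M2/r2^3) = (23.25/9.08^3) / (37.84/5.57^3) = 0.1418

0.1418


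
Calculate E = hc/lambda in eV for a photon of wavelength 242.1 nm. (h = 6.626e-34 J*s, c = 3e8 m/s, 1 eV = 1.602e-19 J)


E = hc/lambda = 6.626e-34 * 3e8 / 2.421e-07 = 8.211e-19 J = 5.1253 eV

5.1253 eV


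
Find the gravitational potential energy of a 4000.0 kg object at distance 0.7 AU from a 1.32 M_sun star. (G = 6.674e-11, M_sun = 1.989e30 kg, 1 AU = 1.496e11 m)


M = 1.32 * 1.989e30 kg = 2.62548e+30 kg; r = 0.7 AU * 1.496e11 m/AU = 1.0472e+11 m. U = -GM*m/r = -(6.674e-11 * 2.62548e+30 * 4000.0) / 1.0472e+11 = -6.693e+12

-6.693e+12 J


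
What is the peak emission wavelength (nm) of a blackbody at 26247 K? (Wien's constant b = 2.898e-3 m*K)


lam_max = b / T = 2.898e-3 / 26247 = 1.104e-07 m = 110.4126 nm

110.4126 nm


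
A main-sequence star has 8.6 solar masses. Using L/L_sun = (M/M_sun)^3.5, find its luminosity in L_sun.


L/L_sun = (M/M_sun)^3.5 = 8.6^3.5 = 1865.2823

1865.2823 L_sun


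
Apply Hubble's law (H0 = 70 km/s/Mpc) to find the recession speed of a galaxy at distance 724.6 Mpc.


v = H0 * d = 70 * 724.6 = 50722.0

50722.0 km/s


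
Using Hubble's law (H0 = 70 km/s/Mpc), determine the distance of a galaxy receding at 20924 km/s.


d = v / H0 = 20924 / 70 = 298.9143

298.9143 Mpc


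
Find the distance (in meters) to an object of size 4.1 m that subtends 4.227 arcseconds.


D = size / theta_rad, theta_rad = 4.227 * pi/(180*3600) = 2.049e-05, D = 200067.5906

200067.5906 m


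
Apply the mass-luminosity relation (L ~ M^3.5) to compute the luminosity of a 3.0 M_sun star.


L/L_sun = (M/M_sun)^3.5 = 3.0^3.5 = 46.7654

46.7654 L_sun


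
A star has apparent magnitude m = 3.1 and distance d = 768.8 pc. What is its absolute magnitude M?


M = m - 5*log10(d) + 5 = 3.1 - 5*log10(768.8) + 5 = -6.3291

-6.3291


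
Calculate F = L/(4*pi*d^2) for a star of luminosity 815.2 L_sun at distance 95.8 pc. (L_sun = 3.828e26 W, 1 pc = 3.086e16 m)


F = L / (4*pi*d^2) = 3.121e+29 / (4*pi*(2.956e+18)^2) = 2.841e-09

2.841e-09 W/m^2


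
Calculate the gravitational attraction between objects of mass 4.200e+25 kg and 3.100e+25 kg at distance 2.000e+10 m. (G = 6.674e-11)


F = G*m1*m2/r^2 = 6.674e-11 * 4.200e+25 * 3.100e+25 / (2.000e+10)^2 = 6.674e-11 * 1.302e+51 / 4.000e+20 = 2.172e+20

2.172e+20 N


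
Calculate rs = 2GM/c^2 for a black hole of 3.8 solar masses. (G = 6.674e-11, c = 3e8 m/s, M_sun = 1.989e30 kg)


M = 3.8 * 1.989e30 kg = 7.5582e+30 kg. rs = 2GM/c^2 = 2 * 6.674e-11 * 7.5582e+30 / (3e8)^2 = 11209.6504

11209.6504 m


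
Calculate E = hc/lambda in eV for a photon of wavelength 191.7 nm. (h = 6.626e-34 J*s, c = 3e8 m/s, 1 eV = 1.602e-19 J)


E = hc/lambda = 6.626e-34 * 3e8 / 1.917e-07 = 1.037e-18 J = 6.4727 eV

6.4727 eV


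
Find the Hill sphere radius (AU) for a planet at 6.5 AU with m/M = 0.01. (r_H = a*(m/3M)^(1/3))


r_H = a * (m/3M)^(1/3) = 6.5 * (0.01/3)^(1/3) = 0.971

0.971 AU


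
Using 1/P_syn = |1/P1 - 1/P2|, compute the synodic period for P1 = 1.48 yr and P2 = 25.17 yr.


1/P_syn = |1/P1 - 1/P2| = |1/1.48 - 1/25.17| => P_syn = 1.5725

1.5725 years


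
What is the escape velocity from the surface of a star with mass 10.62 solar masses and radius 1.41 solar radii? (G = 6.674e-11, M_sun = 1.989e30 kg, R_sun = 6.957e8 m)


M = 10.62 * 1.989e30 kg = 2.112318e+31 kg; R = 1.41 * 6.957e8 m = 9.80937e+08 m. v_esc = sqrt(2GM/R) = sqrt(2 * 6.674e-11 * 2.112318e+31 / 9.80937e+08) = 1.695e+06

1.695e+06 m/s


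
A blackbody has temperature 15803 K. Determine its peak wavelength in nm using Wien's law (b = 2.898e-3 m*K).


lam_max = b / T = 2.898e-3 / 15803 = 1.834e-07 m = 183.3829 nm

183.3829 nm


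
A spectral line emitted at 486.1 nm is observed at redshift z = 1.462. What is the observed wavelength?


lam_obs = lam_emit * (1 + z) = 486.1 * (1 + 1.462) = 1196.7782

1196.7782 nm


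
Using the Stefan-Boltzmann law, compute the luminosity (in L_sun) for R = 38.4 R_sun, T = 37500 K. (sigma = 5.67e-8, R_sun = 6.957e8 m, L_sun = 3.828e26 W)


R = 38.4 * 6.957e8 m = 2.671488e+10 m. L = 4*pi*R^2*sigma*T^4 = 4*pi*(2.671488e+10)^2 * 5.67e-8 * 37500^4 = 1.005598112e+33 W. L/L_sun = 1.005598112e+33 / 3.828e26 = 2.627e+06

2.627e+06 L_sun


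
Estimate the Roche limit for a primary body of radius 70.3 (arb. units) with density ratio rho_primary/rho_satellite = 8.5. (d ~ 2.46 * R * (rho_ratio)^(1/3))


d_Roche = 2.46 * 70.3 * 8.5^(1/3) = 352.9366

352.9366
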